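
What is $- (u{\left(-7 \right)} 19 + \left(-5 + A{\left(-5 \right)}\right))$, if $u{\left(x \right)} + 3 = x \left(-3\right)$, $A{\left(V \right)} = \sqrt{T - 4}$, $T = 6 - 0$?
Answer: $-337 - \sqrt{2} \approx -338.41$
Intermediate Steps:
$T = 6$ ($T = 6 + 0 = 6$)
$A{\left(V \right)} = \sqrt{2}$ ($A{\left(V \right)} = \sqrt{6 - 4} = \sqrt{2}$)
$u{\left(x \right)} = -3 - 3 x$ ($u{\left(x \right)} = -3 + x \left(-3\right) = -3 - 3 x$)
$- (u{\left(-7 \right)} 19 + \left(-5 + A{\left(-5 \right)}\right)) = - (\left(-3 - -21\right) 19 - \left(5 - \sqrt{2}\right)) = - (\left(-3 + 21\right) 19 - \left(5 - \sqrt{2}\right)) = - (18 \cdot 19 - \left(5 - \sqrt{2}\right)) = - (342 - \left(5 - \sqrt{2}\right)) = - (337 + \sqrt{2}) = -337 - \sqrt{2}$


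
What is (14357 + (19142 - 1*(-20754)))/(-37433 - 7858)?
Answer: -54253/45291 ≈ -1.1979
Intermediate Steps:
(14357 + (19142 - 1*(-20754)))/(-37433 - 7858) = (14357 + (19142 + 20754))/(-45291) = (14357 + 39896)*(-1/45291) = 54253*(-1/45291) = -54253/45291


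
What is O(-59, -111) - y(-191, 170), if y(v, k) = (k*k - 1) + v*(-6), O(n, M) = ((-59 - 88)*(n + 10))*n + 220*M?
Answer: -479442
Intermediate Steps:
O(n, M) = 220*M + n*(-1470 - 147*n) (O(n, M) = (-147*(10 + n))*n + 220*M = (-1470 - 147*n)*n + 220*M = n*(-1470 - 147*n) + 220*M = 220*M + n*(-1470 - 147*n))
y(v, k) = -1 + k² - 6*v (y(v, k) = (k² - 1) - 6*v = (-1 + k²) - 6*v = -1 + k² - 6*v)
O(-59, -111) - y(-191, 170) = (-1470*(-59) - 147*(-59)² + 220*(-111)) - (-1 + 170² - 6*(-191)) = (86730 - 147*3481 - 24420) - (-1 + 28900 + 1146) = (86730 - 511707 - 24420) - 1*30045 = -449397 - 30045 = -479442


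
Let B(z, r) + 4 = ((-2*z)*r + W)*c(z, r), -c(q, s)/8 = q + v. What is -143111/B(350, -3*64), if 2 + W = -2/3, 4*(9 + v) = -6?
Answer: 429333/1095069484 ≈ 0.00039206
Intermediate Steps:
v = -21/2 (v = -9 + (¼)*(-6) = -9 - 3/2 = -21/2 ≈ -10.500)
c(q, s) = 84 - 8*q (c(q, s) = -8*(q - 21/2) = -8*(-21/2 + q) = 84 - 8*q)
W = -8/3 (W = -2 - 2/3 = -2 - 2*⅓ = -2 - ⅔ = -8/3 ≈ -2.6667)
B(z, r) = -4 + (84 - 8*z)*(-8/3 - 2*r*z) (B(z, r) = -4 + ((-2*z)*r - 8/3)*(84 - 8*z) = -4 + (-2*r*z - 8/3)*(84 - 8*z) = -4 + (-8/3 - 2*r*z)*(84 - 8*z) = -4 + (84 - 8*z)*(-8/3 - 2*r*z))
-143111/B(350, -3*64) = -143111/(-228 + (64/3)*350 + 8*(-3*64)*350*(-21 + 2*350)) = -143111/(-228 + 22400/3 + 8*(-192)*350*(-21 + 700)) = -143111/(-228 + 22400/3 + 8*(-192)*350*679) = -143111/(-228 + 22400/3 - 365030400) = -143111/(-1095069484/3) = -143111*(-3/1095069484) = 429333/1095069484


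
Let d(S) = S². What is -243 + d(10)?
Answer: -143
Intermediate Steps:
-243 + d(10) = -243 + 10² = -243 + 100 = -143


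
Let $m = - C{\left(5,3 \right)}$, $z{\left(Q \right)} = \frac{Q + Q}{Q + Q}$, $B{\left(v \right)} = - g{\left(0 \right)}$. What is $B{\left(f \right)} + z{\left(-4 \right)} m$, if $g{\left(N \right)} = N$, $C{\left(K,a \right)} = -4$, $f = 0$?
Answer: $4$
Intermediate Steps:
$B{\left(v \right)} = 0$ ($B{\left(v \right)} = \left(-1\right) 0 = 0$)
$z{\left(Q \right)} = 1$ ($z{\left(Q \right)} = \frac{2 Q}{2 Q} = 2 Q \frac{1}{2 Q} = 1$)
$m = 4$ ($m = \left(-1\right) \left(-4\right) = 4$)
$B{\left(f \right)} + z{\left(-4 \right)} m = 0 + 1 \cdot 4 = 0 + 4 = 4$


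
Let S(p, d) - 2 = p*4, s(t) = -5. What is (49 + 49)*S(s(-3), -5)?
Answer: -1764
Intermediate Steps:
S(p, d) = 2 + 4*p (S(p, d) = 2 + p*4 = 2 + 4*p)
(49 + 49)*S(s(-3), -5) = (49 + 49)*(2 + 4*(-5)) = 98*(2 - 20) = 98*(-18) = -1764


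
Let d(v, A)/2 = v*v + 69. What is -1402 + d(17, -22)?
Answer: -686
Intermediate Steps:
d(v, A) = 138 + 2*v**2 (d(v, A) = 2*(v*v + 69) = 2*(v**2 + 69) = 2*(69 + v**2) = 138 + 2*v**2)
-1402 + d(17, -22) = -1402 + (138 + 2*17**2) = -1402 + (138 + 2*289) = -1402 + (138 + 578) = -1402 + 716 = -686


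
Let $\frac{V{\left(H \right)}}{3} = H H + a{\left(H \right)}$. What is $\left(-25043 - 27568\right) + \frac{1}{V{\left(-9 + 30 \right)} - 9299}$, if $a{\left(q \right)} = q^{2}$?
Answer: $- \frac{350020984}{6653} \approx -52611.0$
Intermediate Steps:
$V{\left(H \right)} = 6 H^{2}$ ($V{\left(H \right)} = 3 \left(H H + H^{2}\right) = 3 \left(H^{2} + H^{2}\right) = 3 \cdot 2 H^{2} = 6 H^{2}$)
$\left(-25043 - 27568\right) + \frac{1}{V{\left(-9 + 30 \right)} - 9299} = \left(-25043 - 27568\right) + \frac{1}{6 \left(-9 + 30\right)^{2} - 9299} = -52611 + \frac{1}{6 \cdot 21^{2} - 9299} = -52611 + \frac{1}{6 \cdot 441 - 9299} = -52611 + \frac{1}{2646 - 9299} = -52611 + \frac{1}{-6653} = -52611 - \frac{1}{6653} = - \frac{350020984}{6653}$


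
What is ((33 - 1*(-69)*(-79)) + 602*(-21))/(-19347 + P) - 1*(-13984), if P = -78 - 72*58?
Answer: 110018148/7867 ≈ 13985.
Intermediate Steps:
P = -4254 (P = -78 - 4176 = -4254)
((33 - 1*(-69)*(-79)) + 602*(-21))/(-19347 + P) - 1*(-13984) = ((33 - 1*(-69)*(-79)) + 602*(-21))/(-19347 - 4254) - 1*(-13984) = ((33 + 69*(-79)) - 12642)/(-23601) + 13984 = ((33 - 5451) - 12642)*(-1/23601) + 13984 = (-5418 - 12642)*(-1/23601) + 13984 = -18060*(-1/23601) + 13984 = 6020/7867 + 13984 = 110018148/7867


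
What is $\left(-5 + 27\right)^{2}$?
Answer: $484$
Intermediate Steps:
$\left(-5 + 27\right)^{2} = 22^{2} = 484$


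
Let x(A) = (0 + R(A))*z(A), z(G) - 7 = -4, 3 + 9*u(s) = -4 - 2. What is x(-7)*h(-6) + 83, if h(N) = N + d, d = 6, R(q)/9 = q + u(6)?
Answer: 83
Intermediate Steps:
u(s) = -1 (u(s) = -⅓ + (-4 - 2)/9 = -⅓ + (⅑)*(-6) = -⅓ - ⅔ = -1)
z(G) = 3 (z(G) = 7 - 4 = 3)
R(q) = -9 + 9*q (R(q) = 9*(q - 1) = 9*(-1 + q) = -9 + 9*q)
x(A) = -27 + 27*A (x(A) = (0 + (-9 + 9*A))*3 = (-9 + 9*A)*3 = -27 + 27*A)
h(N) = 6 + N (h(N) = N + 6 = 6 + N)
x(-7)*h(-6) + 83 = (-27 + 27*(-7))*(6 - 6) + 83 = (-27 - 189)*0 + 83 = -216*0 + 83 = 0 + 83 = 83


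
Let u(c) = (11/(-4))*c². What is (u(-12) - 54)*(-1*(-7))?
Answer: -3150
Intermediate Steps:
u(c) = -11*c²/4 (u(c) = (11*(-¼))*c² = -11*c²/4)
(u(-12) - 54)*(-1*(-7)) = (-11/4*(-12)² - 54)*(-1*(-7)) = (-11/4*144 - 54)*7 = (-396 - 54)*7 = -450*7 = -3150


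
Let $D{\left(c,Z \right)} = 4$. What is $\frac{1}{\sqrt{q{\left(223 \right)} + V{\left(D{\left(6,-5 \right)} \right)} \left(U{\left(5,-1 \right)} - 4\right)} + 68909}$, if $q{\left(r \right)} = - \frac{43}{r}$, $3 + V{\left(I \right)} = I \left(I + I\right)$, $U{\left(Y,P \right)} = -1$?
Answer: $\frac{15366707}{1058904445041} - \frac{i \sqrt{7220294}}{1058904445041} \approx 1.4512 \cdot 10^{-5} - 2.5376 \cdot 10^{-9} i$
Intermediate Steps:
$V{\left(I \right)} = -3 + 2 I^{2}$ ($V{\left(I \right)} = -3 + I \left(I + I\right) = -3 + I 2 I = -3 + 2 I^{2}$)
$\frac{1}{\sqrt{q{\left(223 \right)} + V{\left(D{\left(6,-5 \right)} \right)} \left(U{\left(5,-1 \right)} - 4\right)} + 68909} = \frac{1}{\sqrt{- \frac{43}{223} + \left(-3 + 2 \cdot 4^{2}\right) \left(-1 - 4\right)} + 68909} = \frac{1}{\sqrt{\left(-43\right) \frac{1}{223} + \left(-3 + 2 \cdot 16\right) \left(-5\right)} + 68909} = \frac{1}{\sqrt{- \frac{43}{223} + \left(-3 + 32\right) \left(-5\right)} + 68909} = \frac{1}{\sqrt{- \frac{43}{223} + 29 \left(-5\right)} + 68909} = \frac{1}{\sqrt{- \frac{43}{223} - 145} + 68909} = \frac{1}{\sqrt{- \frac{32378}{223}} + 68909} = \frac{1}{\frac{i \sqrt{7220294}}{223} + 68909} = \frac{1}{68909 + \frac{i \sqrt{7220294}}{223}}$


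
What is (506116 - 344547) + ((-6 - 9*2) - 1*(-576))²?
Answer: 466273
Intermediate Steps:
(506116 - 344547) + ((-6 - 9*2) - 1*(-576))² = 161569 + ((-6 - 18) + 576)² = 161569 + (-24 + 576)² = 161569 + 552² = 161569 + 304704 = 466273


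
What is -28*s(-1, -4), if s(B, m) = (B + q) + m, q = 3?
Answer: 56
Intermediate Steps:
s(B, m) = 3 + B + m (s(B, m) = (B + 3) + m = (3 + B) + m = 3 + B + m)
-28*s(-1, -4) = -28*(3 - 1 - 4) = -28*(-2) = 56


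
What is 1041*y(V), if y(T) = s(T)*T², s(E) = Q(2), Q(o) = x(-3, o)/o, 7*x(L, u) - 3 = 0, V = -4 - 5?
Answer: 252963/14 ≈ 18069.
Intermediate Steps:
V = -9
x(L, u) = 3/7 (x(L, u) = 3/7 + (⅐)*0 = 3/7 + 0 = 3/7)
Q(o) = 3/(7*o)
s(E) = 3/14 (s(E) = (3/7)/2 = (3/7)*(½) = 3/14)
y(T) = 3*T²/14
1041*y(V) = 1041*((3/14)*(-9)²) = 1041*((3/14)*81) = 1041*(243/14) = 252963/14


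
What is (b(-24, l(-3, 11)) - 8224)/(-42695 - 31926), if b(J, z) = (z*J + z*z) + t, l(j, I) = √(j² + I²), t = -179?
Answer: 8273/74621 + 24*√130/74621 ≈ 0.11453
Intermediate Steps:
l(j, I) = √(I² + j²)
b(J, z) = -179 + z² + J*z (b(J, z) = (z*J + z*z) - 179 = (J*z + z²) - 179 = (z² + J*z) - 179 = -179 + z² + J*z)
(b(-24, l(-3, 11)) - 8224)/(-42695 - 31926) = ((-179 + (√(11² + (-3)²))² - 24*√(11² + (-3)²)) - 8224)/(-42695 - 31926) = ((-179 + (√(121 + 9))² - 24*√(121 + 9)) - 8224)/(-74621) = ((-179 + (√130)² - 24*√130) - 8224)*(-1/74621) = ((-179 + 130 - 24*√130) - 8224)*(-1/74621) = ((-49 - 24*√130) - 8224)*(-1/74621) = (-8273 - 24*√130)*(-1/74621) = 8273/74621 + 24*√130/74621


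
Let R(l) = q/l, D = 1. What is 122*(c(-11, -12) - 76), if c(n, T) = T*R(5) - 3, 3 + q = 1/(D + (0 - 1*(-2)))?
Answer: -44286/5 ≈ -8857.2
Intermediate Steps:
q = -8/3 (q = -3 + 1/(1 + (0 - 1*(-2))) = -3 + 1/(1 + (0 + 2)) = -3 + 1/(1 + 2) = -3 + 1/3 = -8/3 ≈ -2.6667)
R(l) = -8/(3*l)
c(n, T) = -3 - 8*T/15 (c(n, T) = T*(-8/3/5) - 3 = T*(-8/3*1/5) - 3 = T*(-8/15) - 3 = -8*T/15 - 3 = -3 - 8*T/15)
122*(c(-11, -12) - 76) = 122*((-3 - 8/15*(-12)) - 76) = 122*((-3 + 32/5) - 76) = 122*(17/5 - 76) = 122*(-363/5) = -44286/5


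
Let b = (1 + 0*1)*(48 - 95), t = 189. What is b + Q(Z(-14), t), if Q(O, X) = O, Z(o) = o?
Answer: -61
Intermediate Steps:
b = -47 (b = (1 + 0)*(-47) = 1*(-47) = -47)
b + Q(Z(-14), t) = -47 - 14 = -61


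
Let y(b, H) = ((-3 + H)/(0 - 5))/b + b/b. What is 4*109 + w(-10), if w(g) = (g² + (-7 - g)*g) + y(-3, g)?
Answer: 7592/15 ≈ 506.13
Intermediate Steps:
y(b, H) = 1 + (⅗ - H/5)/b (y(b, H) = ((-3 + H)/(-5))/b + 1 = ((-3 + H)*(-⅕))/b + 1 = (⅗ - H/5)/b + 1 = 1 + (⅗ - H/5)/b)
w(g) = ⅘ + g² + g/15 + g*(-7 - g) (w(g) = (g² + (-7 - g)*g) + (⅕)*(3 - g + 5*(-3))/(-3) = (g² + g*(-7 - g)) + (⅕)*(-⅓)*(3 - g - 15) = (g² + g*(-7 - g)) + (⅕)*(-⅓)*(-12 - g) = (g² + g*(-7 - g)) + (⅘ + g/15) = ⅘ + g² + g/15 + g*(-7 - g))
4*109 + w(-10) = 4*109 + (⅘ - 104/15*(-10)) = 436 + (⅘ + 208/3) = 436 + 1052/15 = 7592/15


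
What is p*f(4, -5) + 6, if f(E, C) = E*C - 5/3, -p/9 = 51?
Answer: 9951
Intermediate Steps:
p = -459 (p = -9*51 = -459)
f(E, C) = -5/3 + C*E (f(E, C) = C*E - 5*1/3 = C*E - 5/3 = -5/3 + C*E)
p*f(4, -5) + 6 = -459*(-5/3 - 5*4) + 6 = -459*(-5/3 - 20) + 6 = -459*(-65/3) + 6 = 9945 + 6 = 9951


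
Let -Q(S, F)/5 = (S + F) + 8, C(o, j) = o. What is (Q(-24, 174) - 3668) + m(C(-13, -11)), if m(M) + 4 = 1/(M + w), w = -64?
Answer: -343575/77 ≈ -4462.0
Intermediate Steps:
m(M) = -4 + 1/(-64 + M) (m(M) = -4 + 1/(M - 64) = -4 + 1/(-64 + M))
Q(S, F) = -40 - 5*F - 5*S (Q(S, F) = -5*((S + F) + 8) = -5*((F + S) + 8) = -5*(8 + F + S) = -40 - 5*F - 5*S)
(Q(-24, 174) - 3668) + m(C(-13, -11)) = ((-40 - 5*174 - 5*(-24)) - 3668) + (257 - 4*(-13))/(-64 - 13) = ((-40 - 870 + 120) - 3668) + (257 + 52)/(-77) = (-790 - 3668) - 1/77*309 = -4458 - 309/77 = -343575/77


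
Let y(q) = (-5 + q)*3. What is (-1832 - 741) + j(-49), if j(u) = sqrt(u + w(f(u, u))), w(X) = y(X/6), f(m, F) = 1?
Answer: -2573 + I*sqrt(254)/2 ≈ -2573.0 + 7.9687*I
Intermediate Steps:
y(q) = -15 + 3*q
w(X) = -15 + X/2 (w(X) = -15 + 3*(X/6) = -15 + X/2)
j(u) = sqrt(-29/2 + u) (j(u) = sqrt(u + (-15 + (1/2)*1)) = sqrt(u + (-15 + 1/2)) = sqrt(u - 29/2) = sqrt(-29/2 + u))
(-1832 - 741) + j(-49) = (-1832 - 741) + sqrt(-58 + 4*(-49))/2 = -2573 + sqrt(-58 - 196)/2 = -2573 + sqrt(-254)/2 = -2573 + (I*sqrt(254))/2 = -2573 + I*sqrt(254)/2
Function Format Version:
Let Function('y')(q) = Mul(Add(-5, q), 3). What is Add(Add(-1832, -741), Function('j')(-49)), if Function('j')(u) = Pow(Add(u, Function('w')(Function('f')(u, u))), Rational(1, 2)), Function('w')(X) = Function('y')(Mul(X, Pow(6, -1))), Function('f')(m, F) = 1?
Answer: Add(-2573, Mul(Rational(1, 2), I, Pow(254, Rational(1, 2)))) ≈ Add(-2573.0, Mul(7.9687, I))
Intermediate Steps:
Function('y')(q) = Add(-15, Mul(3, q))
Function('w')(X) = Add(-15, Mul(Rational(1, 2), X)) (Function('w')(X) = Add(-15, Mul(3, Mul(X, Pow(6, -1)))) = Add(-15, Mul(3, Mul(X, Rational(1, 6)))) = Add(-15, Mul(3, Mul(Rational(1, 6), X))) = Add(-15, Mul(Rational(1, 2), X)))
Function('j')(u) = Pow(Add(Rational(-29, 2), u), Rational(1, 2)) (Function('j')(u) = Pow(Add(u, Add(-15, Mul(Rational(1, 2), 1))), Rational(1, 2)) = Pow(Add(u, Add(-15, Rational(1, 2))), Rational(1, 2)) = Pow(Add(u, Rational(-29, 2)), Rational(1, 2)) = Pow(Add(Rational(-29, 2), u), Rational(1, 2)))
Add(Add(-1832, -741), Function('j')(-49)) = Add(Add(-1832, -741), Mul(Rational(1, 2), Pow(Add(-58, Mul(4, -49)), Rational(1, 2)))) = Add(-2573, Mul(Rational(1, 2), Pow(Add(-58, -196), Rational(1, 2)))) = Add(-2573, Mul(Rational(1, 2), Pow(-254, Rational(1, 2)))) = Add(-2573, Mul(Rational(1, 2), Mul(I, Pow(254, Rational(1, 2))))) = Add(-2573, Mul(Rational(1, 2), I, Pow(254, Rational(1, 2))))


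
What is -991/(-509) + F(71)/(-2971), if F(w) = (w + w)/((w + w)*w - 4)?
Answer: 14836095040/7620172321 ≈ 1.9469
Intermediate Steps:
F(w) = 2*w/(-4 + 2*w**2) (F(w) = (2*w)/((2*w)*w - 4) = (2*w)/(2*w**2 - 4) = (2*w)/(-4 + 2*w**2) = 2*w/(-4 + 2*w**2))
-991/(-509) + F(71)/(-2971) = -991/(-509) + (71/(-2 + 71**2))/(-2971) = -991*(-1/509) + (71/(-2 + 5041))*(-1/2971) = 991/509 + (71/5039)*(-1/2971) = 991/509 - 71/14970869 = 14836095040/7620172321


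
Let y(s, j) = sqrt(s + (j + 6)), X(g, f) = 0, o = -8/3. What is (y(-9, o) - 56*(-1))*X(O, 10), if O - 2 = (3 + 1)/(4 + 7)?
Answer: 0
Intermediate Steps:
O = 26/11 (O = 2 + (3 + 1)/(4 + 7) = 2 + 4/11 = 26/11 ≈ 2.3636)
o = -8/3 (o = -8*1/3 = -8/3 ≈ -2.6667)
y(s, j) = sqrt(6 + j + s) (y(s, j) = sqrt(s + (6 + j)) = sqrt(6 + j + s))
(y(-9, o) - 56*(-1))*X(O, 10) = (sqrt(6 - 8/3 - 9) - 56*(-1))*0 = (sqrt(-17/3) + 56)*0 = (I*sqrt(51)/3 + 56)*0 = (56 + I*sqrt(51)/3)*0 = 0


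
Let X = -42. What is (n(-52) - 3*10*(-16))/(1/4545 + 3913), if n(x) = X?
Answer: 995355/8892293 ≈ 0.11193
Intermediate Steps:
n(x) = -42
(n(-52) - 3*10*(-16))/(1/4545 + 3913) = (-42 - 3*10*(-16))/(1/4545 + 3913) = (-42 - 30*(-16))/(1/4545 + 3913) = (-42 + 480)/(17784586/4545) = 438*(4545/17784586) = 995355/8892293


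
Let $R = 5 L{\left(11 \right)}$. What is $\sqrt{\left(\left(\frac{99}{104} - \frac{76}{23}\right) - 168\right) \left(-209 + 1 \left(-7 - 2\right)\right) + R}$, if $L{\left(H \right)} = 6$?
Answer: $\frac{\sqrt{13291006573}}{598} \approx 192.79$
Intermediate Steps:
$R = 30$ ($R = 5 \cdot 6 = 30$)
$\sqrt{\left(\left(\frac{99}{104} - \frac{76}{23}\right) - 168\right) \left(-209 + 1 \left(-7 - 2\right)\right) + R} = \sqrt{\left(\left(\frac{99}{104} - \frac{76}{23}\right) - 168\right) \left(-209 + 1 \left(-7 - 2\right)\right) + 30} = \sqrt{\left(\left(99 \cdot \frac{1}{104} - \frac{76}{23}\right) - 168\right) \left(-209 + 1 \left(-9\right)\right) + 30} = \sqrt{\left(\left(\frac{99}{104} - \frac{76}{23}\right) - 168\right) \left(-209 - 9\right) + 30} = \sqrt{\left(- \frac{5627}{2392} - 168\right) \left(-218\right) + 30} = \sqrt{\left(- \frac{407483}{2392}\right) \left(-218\right) + 30} = \sqrt{\frac{44415647}{1196} + 30} = \sqrt{\frac{44451527}{1196}} = \frac{\sqrt{13291006573}}{598}$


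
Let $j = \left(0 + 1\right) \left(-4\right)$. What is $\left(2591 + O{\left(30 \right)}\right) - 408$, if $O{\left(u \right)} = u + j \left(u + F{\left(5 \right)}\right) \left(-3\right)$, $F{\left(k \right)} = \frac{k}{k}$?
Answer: $2585$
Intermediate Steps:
$F{\left(k \right)} = 1$
$j = -4$ ($j = 1 \left(-4\right) = -4$)
$O{\left(u \right)} = 12 + 13 u$ ($O{\left(u \right)} = u + - 4 \left(u + 1\right) \left(-3\right) = u + - 4 \left(1 + u\right) \left(-3\right) = u + \left(-4 - 4 u\right) \left(-3\right) = u + \left(12 + 12 u\right) = 12 + 13 u$)
$\left(2591 + O{\left(30 \right)}\right) - 408 = \left(2591 + \left(12 + 13 \cdot 30\right)\right) - 408 = \left(2591 + \left(12 + 390\right)\right) - 408 = \left(2591 + 402\right) - 408 = 2993 - 408 = 2585$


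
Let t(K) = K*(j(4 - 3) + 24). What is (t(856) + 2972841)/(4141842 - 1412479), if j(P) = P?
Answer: 2994241/2729363 ≈ 1.0970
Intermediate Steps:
t(K) = 25*K (t(K) = K*((4 - 3) + 24) = K*(1 + 24) = K*25 = 25*K)
(t(856) + 2972841)/(4141842 - 1412479) = (25*856 + 2972841)/(4141842 - 1412479) = (21400 + 2972841)/2729363 = 2994241*(1/2729363) = 2994241/2729363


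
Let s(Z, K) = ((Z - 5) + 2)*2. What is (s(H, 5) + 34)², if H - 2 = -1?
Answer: 900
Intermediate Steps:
H = 1 (H = 2 - 1 = 1)
s(Z, K) = -6 + 2*Z (s(Z, K) = ((-5 + Z) + 2)*2 = (-3 + Z)*2 = -6 + 2*Z)
(s(H, 5) + 34)² = ((-6 + 2*1) + 34)² = ((-6 + 2) + 34)² = (-4 + 34)² = 30² = 900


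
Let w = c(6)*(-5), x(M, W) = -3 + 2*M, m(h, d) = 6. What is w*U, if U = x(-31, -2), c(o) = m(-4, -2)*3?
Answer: 5850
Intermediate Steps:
c(o) = 18 (c(o) = 6*3 = 18)
U = -65 (U = -3 + 2*(-31) = -3 - 62 = -65)
w = -90 (w = 18*(-5) = -90)
w*U = -90*(-65) = 5850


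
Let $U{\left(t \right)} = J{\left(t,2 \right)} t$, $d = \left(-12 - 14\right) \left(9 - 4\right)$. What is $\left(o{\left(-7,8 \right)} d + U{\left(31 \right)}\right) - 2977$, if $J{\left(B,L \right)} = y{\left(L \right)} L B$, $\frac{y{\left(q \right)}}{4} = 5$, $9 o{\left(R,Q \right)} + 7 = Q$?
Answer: $\frac{319037}{9} \approx 35449.0$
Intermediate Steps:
$o{\left(R,Q \right)} = - \frac{7}{9} + \frac{Q}{9}$
$y{\left(q \right)} = 20$ ($y{\left(q \right)} = 4 \cdot 5 = 20$)
$d = -130$ ($d = \left(-26\right) 5 = -130$)
$J{\left(B,L \right)} = 20 B L$ ($J{\left(B,L \right)} = 20 L B = 20 B L$)
$U{\left(t \right)} = 40 t^{2}$ ($U{\left(t \right)} = 20 t 2 t = 40 t t = 40 t^{2}$)
$\left(o{\left(-7,8 \right)} d + U{\left(31 \right)}\right) - 2977 = \left(\left(- \frac{7}{9} + \frac{1}{9} \cdot 8\right) \left(-130\right) + 40 \cdot 31^{2}\right) - 2977 = \left(\left(- \frac{7}{9} + \frac{8}{9}\right) \left(-130\right) + 40 \cdot 961\right) - 2977 = \left(\frac{1}{9} \left(-130\right) + 38440\right) - 2977 = \left(- \frac{130}{9} + 38440\right) - 2977 = \frac{345830}{9} - 2977 = \frac{319037}{9}$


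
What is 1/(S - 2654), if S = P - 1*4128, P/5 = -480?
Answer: -1/9182 ≈ -0.00010891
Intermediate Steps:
P = -2400 (P = 5*(-480) = -2400)
S = -6528 (S = -2400 - 1*4128 = -2400 - 4128 = -6528)
1/(S - 2654) = 1/(-6528 - 2654) = 1/(-9182) = -1/9182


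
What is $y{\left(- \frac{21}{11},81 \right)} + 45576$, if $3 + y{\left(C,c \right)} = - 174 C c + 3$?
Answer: $\frac{797310}{11} \approx 72483.0$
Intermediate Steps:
$y{\left(C,c \right)} = - 174 C c$ ($y{\left(C,c \right)} = -3 + \left(- 174 C c + 3\right) = -3 - \left(-3 + 174 C c\right) = - 174 C c$)
$y{\left(- \frac{21}{11},81 \right)} + 45576 = \left(-174\right) \left(- \frac{21}{11}\right) 81 + 45576 = \frac{295974}{11} + 45576 = \frac{797310}{11}$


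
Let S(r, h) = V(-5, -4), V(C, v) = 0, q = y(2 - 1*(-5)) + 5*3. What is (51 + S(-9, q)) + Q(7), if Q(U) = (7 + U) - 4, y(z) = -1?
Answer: 61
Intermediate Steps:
q = 14 (q = -1 + 5*3 = -1 + 15 = 14)
Q(U) = 3 + U
S(r, h) = 0
(51 + S(-9, q)) + Q(7) = (51 + 0) + (3 + 7) = 51 + 10 = 61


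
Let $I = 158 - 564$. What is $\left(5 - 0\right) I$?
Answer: $-2030$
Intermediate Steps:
$I = -406$ ($I = 158 - 564 = -406$)
$\left(5 - 0\right) I = \left(5 - 0\right) \left(-406\right) = \left(5 + 0\right) \left(-406\right) = 5 \left(-406\right) = -2030$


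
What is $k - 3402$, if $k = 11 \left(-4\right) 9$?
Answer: $-3798$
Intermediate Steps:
$k = -396$ ($k = \left(-44\right) 9 = -396$)
$k - 3402 = -396 - 3402 = -3798$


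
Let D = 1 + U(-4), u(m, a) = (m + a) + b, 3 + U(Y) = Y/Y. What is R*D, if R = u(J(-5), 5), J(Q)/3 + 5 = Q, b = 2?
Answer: 23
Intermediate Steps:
J(Q) = -15 + 3*Q
U(Y) = -2 (U(Y) = -3 + Y/Y = -3 + 1 = -2)
u(m, a) = 2 + a + m (u(m, a) = (m + a) + 2 = (a + m) + 2 = 2 + a + m)
R = -23 (R = 2 + 5 + (-15 + 3*(-5)) = 2 + 5 + (-15 - 15) = 2 + 5 - 30 = -23)
D = -1 (D = 1 - 2 = -1)
R*D = -23*(-1) = 23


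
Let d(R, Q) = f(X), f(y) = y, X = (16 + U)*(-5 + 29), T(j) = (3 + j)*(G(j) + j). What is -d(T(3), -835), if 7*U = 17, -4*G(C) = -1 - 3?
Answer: -3096/7 ≈ -442.29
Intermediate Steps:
G(C) = 1 (G(C) = -(-1 - 3)/4 = -1/4*(-4) = 1)
U = 17/7 (U = (1/7)*17 = 17/7 ≈ 2.4286)
T(j) = (1 + j)*(3 + j) (T(j) = (3 + j)*(1 + j) = (1 + j)*(3 + j))
X = 3096/7 (X = (16 + 17/7)*(-5 + 29) = (129/7)*24 = 3096/7 ≈ 442.29)
d(R, Q) = 3096/7
-d(T(3), -835) = -1*3096/7 = -3096/7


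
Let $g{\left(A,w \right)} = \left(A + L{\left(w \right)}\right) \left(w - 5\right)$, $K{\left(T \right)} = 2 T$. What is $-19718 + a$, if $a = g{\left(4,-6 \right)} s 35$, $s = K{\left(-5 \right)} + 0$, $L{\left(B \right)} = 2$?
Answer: $3382$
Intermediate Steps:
$g{\left(A,w \right)} = \left(-5 + w\right) \left(2 + A\right)$ ($g{\left(A,w \right)} = \left(A + 2\right) \left(w - 5\right) = \left(2 + A\right) \left(-5 + w\right) = \left(-5 + w\right) \left(2 + A\right)$)
$s = -10$ ($s = 2 \left(-5\right) + 0 = -10 + 0 = -10$)
$a = 23100$ ($a = \left(-10 - 20 + 2 \left(-6\right) + 4 \left(-6\right)\right) \left(-10\right) 35 = \left(-10 - 20 - 12 - 24\right) \left(-10\right) 35 = \left(-66\right) \left(-10\right) 35 = 660 \cdot 35 = 23100$)
$-19718 + a = -19718 + 23100 = 3382$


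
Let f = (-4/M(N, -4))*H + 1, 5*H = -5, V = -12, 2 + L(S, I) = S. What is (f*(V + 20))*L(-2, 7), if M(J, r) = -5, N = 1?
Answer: -32/5 ≈ -6.4000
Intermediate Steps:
L(S, I) = -2 + S
H = -1 (H = (⅕)*(-5) = -1)
f = ⅕ (f = -4/(-5)*(-1) + 1 = -4*(-⅕)*(-1) + 1 = (⅘)*(-1) + 1 = -⅘ + 1 = ⅕ ≈ 0.20000)
(f*(V + 20))*L(-2, 7) = ((-12 + 20)/5)*(-2 - 2) = ((⅕)*8)*(-4) = (8/5)*(-4) = -32/5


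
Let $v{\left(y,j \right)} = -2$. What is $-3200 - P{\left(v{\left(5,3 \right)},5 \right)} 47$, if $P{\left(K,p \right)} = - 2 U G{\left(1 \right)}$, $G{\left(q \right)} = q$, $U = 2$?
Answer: $-3012$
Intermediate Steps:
$P{\left(K,p \right)} = -4$ ($P{\left(K,p \right)} = \left(-2\right) 2 \cdot 1 = \left(-4\right) 1 = -4$)
$-3200 - P{\left(v{\left(5,3 \right)},5 \right)} 47 = -3200 - \left(-4\right) 47 = -3200 - -188 = -3200 + 188 = -3012$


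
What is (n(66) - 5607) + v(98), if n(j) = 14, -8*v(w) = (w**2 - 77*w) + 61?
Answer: -46863/8 ≈ -5857.9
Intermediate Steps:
v(w) = -61/8 - w**2/8 + 77*w/8 (v(w) = -((w**2 - 77*w) + 61)/8 = -(61 + w**2 - 77*w)/8 = -61/8 - w**2/8 + 77*w/8)
(n(66) - 5607) + v(98) = (14 - 5607) + (-61/8 - 1/8*98**2 + (77/8)*98) = -5593 + (-61/8 - 1/8*9604 + 3773/4) = -5593 + (-61/8 - 2401/2 + 3773/4) = -5593 - 2119/8 = -46863/8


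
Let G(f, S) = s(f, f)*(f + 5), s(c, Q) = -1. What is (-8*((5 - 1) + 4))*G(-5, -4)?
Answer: 0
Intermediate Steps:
G(f, S) = -5 - f (G(f, S) = -(f + 5) = -(5 + f) = -5 - f)
(-8*((5 - 1) + 4))*G(-5, -4) = (-8*((5 - 1) + 4))*(-5 - 1*(-5)) = (-8*(4 + 4))*(-5 + 5) = -8*8*0 = -64*0 = 0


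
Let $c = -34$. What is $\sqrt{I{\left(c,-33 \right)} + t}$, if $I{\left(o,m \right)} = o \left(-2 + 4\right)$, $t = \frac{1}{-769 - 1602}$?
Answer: $\frac{i \sqrt{382273959}}{2371} \approx 8.2462 i$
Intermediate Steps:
$t = - \frac{1}{2371}$ ($t = \frac{1}{-2371} = - \frac{1}{2371} \approx -0.00042176$)
$I{\left(o,m \right)} = 2 o$ ($I{\left(o,m \right)} = o 2 = 2 o$)
$\sqrt{I{\left(c,-33 \right)} + t} = \sqrt{2 \left(-34\right) - \frac{1}{2371}} = \sqrt{-68 - \frac{1}{2371}} = \sqrt{- \frac{161229}{2371}} = \frac{i \sqrt{382273959}}{2371}$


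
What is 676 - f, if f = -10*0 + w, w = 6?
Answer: 670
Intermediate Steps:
f = 6 (f = -10*0 + 6 = 0 + 6 = 6)
676 - f = 676 - 1*6 = 676 - 6 = 670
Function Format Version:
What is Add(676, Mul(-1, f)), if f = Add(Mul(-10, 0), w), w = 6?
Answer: 670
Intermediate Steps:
f = 6 (f = Add(Mul(-10, 0), 6) = Add(0, 6) = 6)
Add(676, Mul(-1, f)) = Add(676, Mul(-1, 6)) = Add(676, -6) = 670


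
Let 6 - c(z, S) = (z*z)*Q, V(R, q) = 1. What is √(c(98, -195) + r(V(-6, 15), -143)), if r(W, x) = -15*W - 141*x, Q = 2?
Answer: √946 ≈ 30.757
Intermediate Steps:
r(W, x) = -141*x - 15*W
c(z, S) = 6 - 2*z² (c(z, S) = 6 - z*z*2 = 6 - z²*2 = 6 - 2*z²)
√(c(98, -195) + r(V(-6, 15), -143)) = √((6 - 2*98²) + (-141*(-143) - 15*1)) = √((6 - 2*9604) + (20163 - 15)) = √((6 - 19208) + 20148) = √(-19202 + 20148) = √946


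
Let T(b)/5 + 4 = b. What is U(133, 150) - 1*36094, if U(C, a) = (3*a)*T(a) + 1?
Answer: 292407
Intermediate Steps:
T(b) = -20 + 5*b
U(C, a) = 1 + 3*a*(-20 + 5*a) (U(C, a) = (3*a)*(-20 + 5*a) + 1 = 3*a*(-20 + 5*a) + 1 = 1 + 3*a*(-20 + 5*a))
U(133, 150) - 1*36094 = (1 + 15*150*(-4 + 150)) - 1*36094 = (1 + 15*150*146) - 36094 = (1 + 328500) - 36094 = 328501 - 36094 = 292407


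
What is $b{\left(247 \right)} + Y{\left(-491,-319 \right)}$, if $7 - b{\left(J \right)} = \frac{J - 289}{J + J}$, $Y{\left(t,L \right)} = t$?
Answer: $- \frac{119527}{247} \approx -483.92$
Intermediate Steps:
$b{\left(J \right)} = 7 - \frac{-289 + J}{2 J}$ ($b{\left(J \right)} = 7 - \frac{J - 289}{J + J} = 7 - \frac{-289 + J}{2 J}$)
$b{\left(247 \right)} + Y{\left(-491,-319 \right)} = \frac{289 + 13 \cdot 247}{2 \cdot 247} - 491 = \frac{1}{2} \cdot \frac{1}{247} \left(289 + 3211\right) - 491 = \frac{1}{2} \cdot \frac{1}{247} \cdot 3500 - 491 = \frac{1750}{247} - 491 = - \frac{119527}{247}$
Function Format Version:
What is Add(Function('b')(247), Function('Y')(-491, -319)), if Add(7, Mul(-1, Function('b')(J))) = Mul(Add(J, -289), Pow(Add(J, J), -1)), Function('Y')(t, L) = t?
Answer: Rational(-119527, 247) ≈ -483.92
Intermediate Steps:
Function('b')(J) = Add(7, Mul(Rational(-1, 2), Pow(J, -1), Add(-289, J))) (Function('b')(J) = Add(7, Mul(-1, Mul(Add(J, -289), Pow(Add(J, J), -1)))) = Add(7, Mul(-1, Mul(Add(-289, J), Pow(Mul(2, J), -1)))) = Add(7, Mul(-1, Mul(Add(-289, J), Mul(Rational(1, 2), Pow(J, -1))))) = Add(7, Mul(-1, Mul(Rational(1, 2), Pow(J, -1), Add(-289, J)))) = Add(7, Mul(Rational(-1, 2), Pow(J, -1), Add(-289, J))))
Add(Function('b')(247), Function('Y')(-491, -319)) = Add(Mul(Rational(1, 2), Pow(247, -1), Add(289, Mul(13, 247))), -491) = Add(Mul(Rational(1, 2), Rational(1, 247), Add(289, 3211)), -491) = Add(Mul(Rational(1, 2), Rational(1, 247), 3500), -491) = Add(Rational(1750, 247), -491) = Rational(-119527, 247)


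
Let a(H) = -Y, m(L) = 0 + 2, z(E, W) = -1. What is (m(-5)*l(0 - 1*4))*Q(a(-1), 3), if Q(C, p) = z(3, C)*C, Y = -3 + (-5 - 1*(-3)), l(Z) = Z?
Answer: 40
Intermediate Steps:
m(L) = 2
Y = -5 (Y = -3 + (-5 + 3) = -3 - 2 = -5)
a(H) = 5 (a(H) = -1*(-5) = 5)
Q(C, p) = -C
(m(-5)*l(0 - 1*4))*Q(a(-1), 3) = (2*(0 - 1*4))*(-1*5) = (2*(0 - 4))*(-5) = (2*(-4))*(-5) = -8*(-5) = 40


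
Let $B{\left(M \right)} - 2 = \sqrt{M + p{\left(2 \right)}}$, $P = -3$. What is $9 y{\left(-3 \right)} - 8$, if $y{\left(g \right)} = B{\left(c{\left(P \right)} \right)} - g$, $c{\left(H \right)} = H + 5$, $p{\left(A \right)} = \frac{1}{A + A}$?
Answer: $\frac{101}{2} \approx 50.5$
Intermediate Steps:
$p{\left(A \right)} = \frac{1}{2 A}$
$c{\left(H \right)} = 5 + H$
$B{\left(M \right)} = 2 + \sqrt{\frac{1}{4} + M}$ ($B{\left(M \right)} = 2 + \sqrt{M + \frac{1}{2 \cdot 2}} = 2 + \sqrt{M + \frac{1}{2} \cdot \frac{1}{2}} = 2 + \sqrt{M + \frac{1}{4}} = 2 + \sqrt{\frac{1}{4} + M}$)
$y{\left(g \right)} = \frac{7}{2} - g$ ($y{\left(g \right)} = \left(2 + \frac{\sqrt{1 + 4 \left(5 - 3\right)}}{2}\right) - g = \left(2 + \frac{\sqrt{1 + 4 \cdot 2}}{2}\right) - g = \left(2 + \frac{\sqrt{1 + 8}}{2}\right) - g = \left(2 + \frac{\sqrt{9}}{2}\right) - g = \left(2 + \frac{1}{2} \cdot 3\right) - g = \left(2 + \frac{3}{2}\right) - g = \frac{7}{2} - g$)
$9 y{\left(-3 \right)} - 8 = 9 \left(\frac{7}{2} - -3\right) - 8 = 9 \left(\frac{7}{2} + 3\right) - 8 = 9 \cdot \frac{13}{2} - 8 = \frac{117}{2} - 8 = \frac{101}{2}$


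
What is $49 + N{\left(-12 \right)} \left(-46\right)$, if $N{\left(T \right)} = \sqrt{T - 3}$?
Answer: $49 - 46 i \sqrt{15} \approx 49.0 - 178.16 i$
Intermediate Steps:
$N{\left(T \right)} = \sqrt{-3 + T}$
$49 + N{\left(-12 \right)} \left(-46\right) = 49 + \sqrt{-3 - 12} \left(-46\right) = 49 + \sqrt{-15} \left(-46\right) = 49 + i \sqrt{15} \left(-46\right) = 49 - 46 i \sqrt{15}$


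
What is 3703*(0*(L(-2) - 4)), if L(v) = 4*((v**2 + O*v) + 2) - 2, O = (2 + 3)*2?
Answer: 0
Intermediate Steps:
O = 10 (O = 5*2 = 10)
L(v) = 6 + 4*v**2 + 40*v (L(v) = 4*((v**2 + 10*v) + 2) - 2 = 4*(2 + v**2 + 10*v) - 2 = (8 + 4*v**2 + 40*v) - 2 = 6 + 4*v**2 + 40*v)
3703*(0*(L(-2) - 4)) = 3703*(0*((6 + 4*(-2)**2 + 40*(-2)) - 4)) = 3703*(0*((6 + 4*4 - 80) - 4)) = 3703*(0*((6 + 16 - 80) - 4)) = 3703*(0*(-58 - 4)) = 3703*(0*(-62)) = 3703*0 = 0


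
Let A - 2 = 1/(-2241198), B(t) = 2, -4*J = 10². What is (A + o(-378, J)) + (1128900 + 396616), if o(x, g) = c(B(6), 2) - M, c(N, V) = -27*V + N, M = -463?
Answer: 3419909022941/2241198 ≈ 1.5259e+6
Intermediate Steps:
J = -25 (J = -¼*10² = -¼*100 = -25)
A = 4482395/2241198 (A = 2 + 1/(-2241198) = 2 - 1/2241198 = 4482395/2241198 ≈ 2.0000)
c(N, V) = N - 27*V
o(x, g) = 411 (o(x, g) = (2 - 27*2) - 1*(-463) = (2 - 54) + 463 = -52 + 463 = 411)
(A + o(-378, J)) + (1128900 + 396616) = (4482395/2241198 + 411) + (1128900 + 396616) = 925614773/2241198 + 1525516 = 3419909022941/2241198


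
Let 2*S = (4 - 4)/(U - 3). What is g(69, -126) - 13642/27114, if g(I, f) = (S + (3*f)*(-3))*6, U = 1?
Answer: 92235007/13557 ≈ 6803.5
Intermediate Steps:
S = 0 (S = ((4 - 4)/(1 - 3))/2 = (0/(-2))/2 = (0*(-½))/2 = (½)*0 = 0)
g(I, f) = -54*f (g(I, f) = (0 + (3*f)*(-3))*6 = (0 - 9*f)*6 = -9*f*6 = -54*f)
g(69, -126) - 13642/27114 = -54*(-126) - 13642/27114 = 6804 - 13642*1/27114 = 6804 - 6821/13557 = 92235007/13557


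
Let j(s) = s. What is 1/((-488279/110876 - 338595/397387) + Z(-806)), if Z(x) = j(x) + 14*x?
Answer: -44060681012/532925211221273 ≈ -8.2677e-5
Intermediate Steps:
Z(x) = 15*x (Z(x) = x + 14*x = 15*x)
1/((-488279/110876 - 338595/397387) + Z(-806)) = 1/((-488279/110876 - 338595/397387) + 15*(-806)) = 1/((-488279*1/110876 - 338595*1/397387) - 12090) = 1/((-488279/110876 - 338595/397387) - 12090) = 1/(-231577786193/44060681012 - 12090) = 1/(-532925211221273/44060681012) = -44060681012/532925211221273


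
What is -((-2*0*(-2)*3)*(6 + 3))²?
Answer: 0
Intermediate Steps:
-((-2*0*(-2)*3)*(6 + 3))² = -(-0*3*9)² = -(-2*0*9)² = -(0*9)² = -1*0² = -1*0 = 0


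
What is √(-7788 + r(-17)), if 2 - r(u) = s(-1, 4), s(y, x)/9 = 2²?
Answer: I*√7822 ≈ 88.442*I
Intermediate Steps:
s(y, x) = 36 (s(y, x) = 9*2² = 9*4 = 36)
r(u) = -34 (r(u) = 2 - 1*36 = 2 - 36 = -34)
√(-7788 + r(-17)) = √(-7788 - 34) = √(-7822) = I*√7822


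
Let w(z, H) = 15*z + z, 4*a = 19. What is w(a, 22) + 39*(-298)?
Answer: -11546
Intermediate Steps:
a = 19/4 (a = (¼)*19 = 19/4 ≈ 4.7500)
w(z, H) = 16*z
w(a, 22) + 39*(-298) = 16*(19/4) + 39*(-298) = 76 - 11622 = -11546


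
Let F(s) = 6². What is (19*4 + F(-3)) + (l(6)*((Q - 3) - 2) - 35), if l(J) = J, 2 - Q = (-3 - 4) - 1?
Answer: 107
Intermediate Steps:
Q = 10 (Q = 2 - ((-3 - 4) - 1) = 2 - (-7 - 1) = 2 - 1*(-8) = 2 + 8 = 10)
F(s) = 36
(19*4 + F(-3)) + (l(6)*((Q - 3) - 2) - 35) = (19*4 + 36) + (6*((10 - 3) - 2) - 35) = (76 + 36) + (6*(7 - 2) - 35) = 112 + (6*5 - 35) = 112 + (30 - 35) = 112 - 5 = 107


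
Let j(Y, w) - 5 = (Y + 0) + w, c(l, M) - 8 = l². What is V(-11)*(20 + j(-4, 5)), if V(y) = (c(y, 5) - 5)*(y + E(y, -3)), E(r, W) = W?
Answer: -45136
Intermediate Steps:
c(l, M) = 8 + l²
j(Y, w) = 5 + Y + w (j(Y, w) = 5 + ((Y + 0) + w) = 5 + (Y + w) = 5 + Y + w)
V(y) = (-3 + y)*(3 + y²) (V(y) = ((8 + y²) - 5)*(y - 3) = (3 + y²)*(-3 + y) = (-3 + y)*(3 + y²))
V(-11)*(20 + j(-4, 5)) = (-9 + (-11)³ - 3*(-11)² + 3*(-11))*(20 + (5 - 4 + 5)) = (-9 - 1331 - 3*121 - 33)*(20 + 6) = (-9 - 1331 - 363 - 33)*26 = -1736*26 = -45136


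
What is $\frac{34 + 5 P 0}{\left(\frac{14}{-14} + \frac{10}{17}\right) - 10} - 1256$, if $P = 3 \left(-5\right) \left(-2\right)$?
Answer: $- \frac{222890}{177} \approx -1259.3$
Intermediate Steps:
$P = 30$ ($P = \left(-15\right) \left(-2\right) = 30$)
$\frac{34 + 5 P 0}{\left(\frac{14}{-14} + \frac{10}{17}\right) - 10} - 1256 = \frac{34 + 5 \cdot 30 \cdot 0}{\left(\frac{14}{-14} + \frac{10}{17}\right) - 10} - 1256 = \frac{34 + 150 \cdot 0}{\left(14 \left(- \frac{1}{14}\right) + 10 \cdot \frac{1}{17}\right) - 10} - 1256 = \frac{34 + 0}{\left(-1 + \frac{10}{17}\right) - 10} - 1256 = \frac{1}{- \frac{7}{17} - 10} \cdot 34 - 1256 = \frac{1}{- \frac{177}{17}} \cdot 34 - 1256 = \left(- \frac{17}{177}\right) 34 - 1256 = - \frac{578}{177} - 1256 = - \frac{222890}{177}$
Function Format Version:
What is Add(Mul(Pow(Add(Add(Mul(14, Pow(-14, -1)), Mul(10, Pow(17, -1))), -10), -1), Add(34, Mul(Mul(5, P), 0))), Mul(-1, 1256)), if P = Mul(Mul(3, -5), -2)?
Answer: Rational(-222890, 177) ≈ -1259.3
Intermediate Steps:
P = 30 (P = Mul(-15, -2) = 30)
Add(Mul(Pow(Add(Add(Mul(14, Pow(-14, -1)), Mul(10, Pow(17, -1))), -10), -1), Add(34, Mul(Mul(5, P), 0))), Mul(-1, 1256)) = Add(Mul(Pow(Add(Add(Mul(14, Pow(-14, -1)), Mul(10, Pow(17, -1))), -10), -1), Add(34, Mul(Mul(5, 30), 0))), Mul(-1, 1256)) = Add(Mul(Pow(Add(Add(Mul(14, Rational(-1, 14)), Mul(10, Rational(1, 17))), -10), -1), Add(34, Mul(150, 0))), -1256) = Add(Mul(Pow(Add(Add(-1, Rational(10, 17)), -10), -1), Add(34, 0)), -1256) = Add(Mul(Pow(Add(Rational(-7, 17), -10), -1), 34), -1256) = Add(Mul(Pow(Rational(-177, 17), -1), 34), -1256) = Add(Mul(Rational(-17, 177), 34), -1256) = Add(Rational(-578, 177), -1256) = Rational(-222890, 177)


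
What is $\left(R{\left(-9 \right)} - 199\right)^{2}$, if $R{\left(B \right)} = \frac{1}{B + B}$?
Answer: $\frac{12837889}{324} \approx 39623.0$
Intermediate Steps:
$R{\left(B \right)} = \frac{1}{2 B}$
$\left(R{\left(-9 \right)} - 199\right)^{2} = \left(\frac{1}{2 \left(-9\right)} - 199\right)^{2} = \left(\frac{1}{2} \left(- \frac{1}{9}\right) - 199\right)^{2} = \left(- \frac{1}{18} - 199\right)^{2} = \left(- \frac{3583}{18}\right)^{2} = \frac{12837889}{324}$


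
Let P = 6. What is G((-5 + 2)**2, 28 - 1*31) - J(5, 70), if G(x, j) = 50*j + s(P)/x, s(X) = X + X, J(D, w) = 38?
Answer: -560/3 ≈ -186.67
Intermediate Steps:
s(X) = 2*X
G(x, j) = 12/x + 50*j (G(x, j) = 50*j + (2*6)/x = 50*j + 12/x = 12/x + 50*j)
G((-5 + 2)**2, 28 - 1*31) - J(5, 70) = (12/((-5 + 2)**2) + 50*(28 - 1*31)) - 1*38 = (12/((-3)**2) + 50*(28 - 31)) - 38 = (12/9 + 50*(-3)) - 38 = (12*(1/9) - 150) - 38 = (4/3 - 150) - 38 = -446/3 - 38 = -560/3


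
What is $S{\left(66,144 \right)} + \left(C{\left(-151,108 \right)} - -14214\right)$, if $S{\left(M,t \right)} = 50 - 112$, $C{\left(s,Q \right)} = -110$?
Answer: $14042$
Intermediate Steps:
$S{\left(M,t \right)} = -62$ ($S{\left(M,t \right)} = 50 - 112 = -62$)
$S{\left(66,144 \right)} + \left(C{\left(-151,108 \right)} - -14214\right) = -62 - -14104 = -62 + \left(-110 + 14214\right) = -62 + 14104 = 14042$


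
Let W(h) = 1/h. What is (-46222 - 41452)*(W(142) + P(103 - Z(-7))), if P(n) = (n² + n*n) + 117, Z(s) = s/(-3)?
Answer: -1142018334227/639 ≈ -1.7872e+9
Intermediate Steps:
Z(s) = -s/3 (Z(s) = s*(-⅓) = -s/3)
P(n) = 117 + 2*n² (P(n) = (n² + n²) + 117 = 2*n² + 117 = 117 + 2*n²)
(-46222 - 41452)*(W(142) + P(103 - Z(-7))) = (-46222 - 41452)*(1/142 + (117 + 2*(103 - (-1)*(-7)/3)²)) = -87674*(1/142 + (117 + 2*(103 - 1*7/3)²)) = -87674*(1/142 + (117 + 2*(103 - 7/3)²)) = -87674*(1/142 + (117 + 2*(302/3)²)) = -87674*(1/142 + (117 + 2*(91204/9))) = -87674*(1/142 + (117 + 182408/9)) = -87674*(1/142 + 183461/9) = -87674*26051471/1278 = -1142018334227/639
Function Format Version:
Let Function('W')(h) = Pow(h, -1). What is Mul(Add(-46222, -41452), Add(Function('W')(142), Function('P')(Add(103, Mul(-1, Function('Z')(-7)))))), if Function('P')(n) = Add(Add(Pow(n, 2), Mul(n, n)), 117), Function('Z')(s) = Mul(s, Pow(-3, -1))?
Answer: Rational(-1142018334227, 639) ≈ -1.7872e+9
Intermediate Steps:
Function('Z')(s) = Mul(Rational(-1, 3), s) (Function('Z')(s) = Mul(s, Rational(-1, 3)) = Mul(Rational(-1, 3), s))
Function('P')(n) = Add(117, Mul(2, Pow(n, 2))) (Function('P')(n) = Add(Add(Pow(n, 2), Pow(n, 2)), 117) = Add(Mul(2, Pow(n, 2)), 117) = Add(117, Mul(2, Pow(n, 2))))
Mul(Add(-46222, -41452), Add(Function('W')(142), Function('P')(Add(103, Mul(-1, Function('Z')(-7)))))) = Mul(Add(-46222, -41452), Add(Pow(142, -1), Add(117, Mul(2, Pow(Add(103, Mul(-1, Mul(Rational(-1, 3), -7))), 2))))) = Mul(-87674, Add(Rational(1, 142), Add(117, Mul(2, Pow(Add(103, Mul(-1, Rational(7, 3))), 2))))) = Mul(-87674, Add(Rational(1, 142), Add(117, Mul(2, Pow(Add(103, Rational(-7, 3)), 2))))) = Mul(-87674, Add(Rational(1, 142), Add(117, Mul(2, Pow(Rational(302, 3), 2))))) = Mul(-87674, Add(Rational(1, 142), Add(117, Mul(2, Rational(91204, 9))))) = Mul(-87674, Add(Rational(1, 142), Add(117, Rational(182408, 9)))) = Mul(-87674, Add(Rational(1, 142), Rational(183461, 9))) = Mul(-87674, Rational(26051471, 1278)) = Rational(-1142018334227, 639)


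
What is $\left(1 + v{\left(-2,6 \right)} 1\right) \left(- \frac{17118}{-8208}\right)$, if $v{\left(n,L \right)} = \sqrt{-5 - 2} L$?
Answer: $\frac{317}{152} + \frac{951 i \sqrt{7}}{76} \approx 2.0855 + 33.107 i$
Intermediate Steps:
$v{\left(n,L \right)} = i L \sqrt{7}$ ($v{\left(n,L \right)} = \sqrt{-7} L = i \sqrt{7} L = i L \sqrt{7}$)
$\left(1 + v{\left(-2,6 \right)} 1\right) \left(- \frac{17118}{-8208}\right) = \left(1 + i 6 \sqrt{7} \cdot 1\right) \left(- \frac{17118}{-8208}\right) = \left(1 + 6 i \sqrt{7} \cdot 1\right) \left(\left(-17118\right) \left(- \frac{1}{8208}\right)\right) = \left(1 + 6 i \sqrt{7}\right) \frac{317}{152} = \frac{317}{152} + \frac{951 i \sqrt{7}}{76}$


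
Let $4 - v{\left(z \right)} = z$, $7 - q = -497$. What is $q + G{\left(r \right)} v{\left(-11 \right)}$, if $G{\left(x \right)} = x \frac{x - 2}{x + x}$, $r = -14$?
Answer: $384$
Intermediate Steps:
$q = 504$ ($q = 7 - -497 = 7 + 497 = 504$)
$v{\left(z \right)} = 4 - z$
$G{\left(x \right)} = -1 + \frac{x}{2}$ ($G{\left(x \right)} = x \frac{-2 + x}{2 x} = -1 + \frac{x}{2}$)
$q + G{\left(r \right)} v{\left(-11 \right)} = 504 + \left(-1 + \frac{1}{2} \left(-14\right)\right) \left(4 - -11\right) = 504 + \left(-1 - 7\right) \left(4 + 11\right) = 504 - 120 = 384$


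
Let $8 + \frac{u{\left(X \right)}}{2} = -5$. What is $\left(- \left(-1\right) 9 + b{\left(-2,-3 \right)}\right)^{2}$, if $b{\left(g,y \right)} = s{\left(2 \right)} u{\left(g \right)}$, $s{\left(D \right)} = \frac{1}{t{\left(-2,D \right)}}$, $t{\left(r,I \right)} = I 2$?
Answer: $\frac{25}{4} \approx 6.25$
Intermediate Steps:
$u{\left(X \right)} = -26$ ($u{\left(X \right)} = -16 + 2 \left(-5\right) = -16 - 10 = -26$)
$t{\left(r,I \right)} = 2 I$
$s{\left(D \right)} = \frac{1}{2 D}$
$b{\left(g,y \right)} = - \frac{13}{2}$ ($b{\left(g,y \right)} = \frac{1}{2 \cdot 2} \left(-26\right) = \frac{1}{2} \cdot \frac{1}{2} \left(-26\right) = \frac{1}{4} \left(-26\right) = - \frac{13}{2}$)
$\left(- \left(-1\right) 9 + b{\left(-2,-3 \right)}\right)^{2} = \left(- \left(-1\right) 9 - \frac{13}{2}\right)^{2} = \left(\left(-1\right) \left(-9\right) - \frac{13}{2}\right)^{2} = \left(9 - \frac{13}{2}\right)^{2} = \left(\frac{5}{2}\right)^{2} = \frac{25}{4}$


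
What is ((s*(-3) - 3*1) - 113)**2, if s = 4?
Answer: 16384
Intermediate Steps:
((s*(-3) - 3*1) - 113)**2 = ((4*(-3) - 3*1) - 113)**2 = ((-12 - 3) - 113)**2 = (-15 - 113)**2 = (-128)**2 = 16384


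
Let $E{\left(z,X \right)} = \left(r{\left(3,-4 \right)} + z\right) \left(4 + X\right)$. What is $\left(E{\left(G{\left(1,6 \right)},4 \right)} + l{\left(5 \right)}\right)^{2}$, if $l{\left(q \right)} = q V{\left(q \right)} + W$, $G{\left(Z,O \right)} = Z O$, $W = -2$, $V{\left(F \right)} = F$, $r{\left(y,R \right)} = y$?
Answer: $9025$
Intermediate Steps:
$G{\left(Z,O \right)} = O Z$
$l{\left(q \right)} = -2 + q^{2}$ ($l{\left(q \right)} = q q - 2 = q^{2} - 2 = -2 + q^{2}$)
$E{\left(z,X \right)} = \left(3 + z\right) \left(4 + X\right)$
$\left(E{\left(G{\left(1,6 \right)},4 \right)} + l{\left(5 \right)}\right)^{2} = \left(\left(12 + 3 \cdot 4 + 4 \cdot 6 \cdot 1 + 4 \cdot 6 \cdot 1\right) - \left(2 - 5^{2}\right)\right)^{2} = \left(\left(12 + 12 + 4 \cdot 6 + 4 \cdot 6\right) + \left(-2 + 25\right)\right)^{2} = \left(\left(12 + 12 + 24 + 24\right) + 23\right)^{2} = \left(72 + 23\right)^{2} = 95^{2} = 9025$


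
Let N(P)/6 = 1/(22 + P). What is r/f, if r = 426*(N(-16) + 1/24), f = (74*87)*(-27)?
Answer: -1775/695304 ≈ -0.0025528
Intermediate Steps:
f = -173826 (f = 6438*(-27) = -173826)
N(P) = 6/(22 + P)
r = 1775/4 (r = 426*(6/(22 - 16) + 1/24) = 426*(6/6 + 1/24) = 426*(6*(1/6) + 1/24) = 426*(1 + 1/24) = 426*(25/24) = 1775/4 ≈ 443.75)
r/f = (1775/4)/(-173826) = (1775/4)*(-1/173826) = -1775/695304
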